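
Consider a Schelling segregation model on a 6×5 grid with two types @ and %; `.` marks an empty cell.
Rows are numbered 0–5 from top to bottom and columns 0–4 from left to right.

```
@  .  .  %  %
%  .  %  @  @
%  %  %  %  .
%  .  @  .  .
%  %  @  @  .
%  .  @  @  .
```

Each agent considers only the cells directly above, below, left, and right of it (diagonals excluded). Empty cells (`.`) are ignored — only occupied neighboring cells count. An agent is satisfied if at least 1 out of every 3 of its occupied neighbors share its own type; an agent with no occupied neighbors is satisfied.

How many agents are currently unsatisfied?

2

(0,0)@ 0/1 not
(0,3)% 1/2 satisfied
(0,4)% 1/2 satisfied
(1,0)% 1/2 satisfied
(1,2)% 1/2 satisfied
(1,3)@ 1/4 not
(1,4)@ 1/2 satisfied
(2,0)% 3/3 satisfied
(2,1)% 2/2 satisfied
(2,2)% 3/4 satisfied
(2,3)% 1/2 satisfied
(3,0)% 2/2 satisfied
(3,2)@ 1/2 satisfied
(4,0)% 3/3 satisfied
(4,1)% 1/2 satisfied
(4,2)@ 3/4 satisfied
(4,3)@ 2/2 satisfied
(5,0)% 1/1 satisfied
(5,2)@ 2/2 satisfied
(5,3)@ 2/2 satisfied
Unsatisfied: (0,0), (1,3) — 2 in total.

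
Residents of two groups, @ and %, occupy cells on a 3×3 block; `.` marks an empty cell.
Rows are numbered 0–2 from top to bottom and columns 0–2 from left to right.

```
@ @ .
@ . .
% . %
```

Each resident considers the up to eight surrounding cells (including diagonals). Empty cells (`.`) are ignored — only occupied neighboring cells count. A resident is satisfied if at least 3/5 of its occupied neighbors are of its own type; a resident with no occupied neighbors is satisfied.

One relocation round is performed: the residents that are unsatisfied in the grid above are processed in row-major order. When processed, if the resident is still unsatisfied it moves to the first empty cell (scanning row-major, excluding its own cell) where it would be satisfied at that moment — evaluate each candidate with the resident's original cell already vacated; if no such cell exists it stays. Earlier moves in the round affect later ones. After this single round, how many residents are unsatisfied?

Initially unsatisfied (in order): (2,0).
  (2,0): no empty cell satisfies it; stays.
Resulting grid:
@ @ .
@ . .
% . %
Unsatisfied now: (2,0).

1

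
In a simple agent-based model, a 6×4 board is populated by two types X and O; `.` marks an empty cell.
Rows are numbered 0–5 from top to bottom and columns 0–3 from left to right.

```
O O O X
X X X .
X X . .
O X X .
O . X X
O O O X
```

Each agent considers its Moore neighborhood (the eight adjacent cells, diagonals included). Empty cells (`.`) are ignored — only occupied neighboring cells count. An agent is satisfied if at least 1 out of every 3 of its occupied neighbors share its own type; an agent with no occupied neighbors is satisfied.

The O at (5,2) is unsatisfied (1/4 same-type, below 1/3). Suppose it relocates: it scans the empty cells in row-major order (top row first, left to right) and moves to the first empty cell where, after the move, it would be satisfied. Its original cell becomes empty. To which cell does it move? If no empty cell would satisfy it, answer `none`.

Vacating (5,2). Empty cells in order:
  (1,3): 1/3 same-type → satisfied — stop here.

(1,3)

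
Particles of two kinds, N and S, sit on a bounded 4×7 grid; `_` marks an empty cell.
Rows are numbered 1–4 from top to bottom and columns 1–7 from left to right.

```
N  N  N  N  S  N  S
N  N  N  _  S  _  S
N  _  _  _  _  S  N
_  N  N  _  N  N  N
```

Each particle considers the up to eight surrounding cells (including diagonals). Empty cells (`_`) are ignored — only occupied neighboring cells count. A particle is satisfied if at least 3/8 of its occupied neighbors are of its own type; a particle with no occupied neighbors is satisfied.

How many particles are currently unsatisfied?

3

Row 1: (1,1)N 3/3 ✓ · (1,2)N 5/5 ✓ · (1,3)N 4/4 ✓ · (1,4)N 2/4 ✓ · (1,5)S 1/3 ✗ · (1,6)N 0/4 ✗ · (1,7)S 1/2 ✓
Row 2: (2,1)N 4/4 ✓ · (2,2)N 6/6 ✓ · (2,3)N 4/4 ✓ · (2,5)S 2/4 ✓ · (2,7)S 2/4 ✓
Row 3: (3,1)N 3/3 ✓ · (3,6)S 2/6 ✗ · (3,7)N 2/4 ✓
Row 4: (4,2)N 2/2 ✓ · (4,3)N 1/1 ✓ · (4,5)N 1/2 ✓ · (4,6)N 3/4 ✓ · (4,7)N 2/3 ✓
Unsatisfied: (1,5), (1,6), (3,6) — 3 in total.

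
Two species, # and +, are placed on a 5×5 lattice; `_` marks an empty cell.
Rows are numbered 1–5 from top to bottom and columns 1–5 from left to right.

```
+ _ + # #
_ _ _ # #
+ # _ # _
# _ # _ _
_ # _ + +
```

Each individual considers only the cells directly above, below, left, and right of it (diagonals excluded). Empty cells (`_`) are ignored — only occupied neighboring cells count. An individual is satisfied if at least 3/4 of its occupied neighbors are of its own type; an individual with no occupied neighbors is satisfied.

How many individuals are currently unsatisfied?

5

(1,1)+ 0/0 satisfied
(1,3)+ 0/1 not
(1,4)# 2/3 not
(1,5)# 2/2 satisfied
(2,4)# 3/3 satisfied
(2,5)# 2/2 satisfied
(3,1)+ 0/2 not
(3,2)# 0/1 not
(3,4)# 1/1 satisfied
(4,1)# 0/1 not
(4,3)# 0/0 satisfied
(5,2)# 0/0 satisfied
(5,4)+ 1/1 satisfied
(5,5)+ 1/1 satisfied
Unsatisfied: (1,3), (1,4), (3,1), (3,2), (4,1) — 5 in total.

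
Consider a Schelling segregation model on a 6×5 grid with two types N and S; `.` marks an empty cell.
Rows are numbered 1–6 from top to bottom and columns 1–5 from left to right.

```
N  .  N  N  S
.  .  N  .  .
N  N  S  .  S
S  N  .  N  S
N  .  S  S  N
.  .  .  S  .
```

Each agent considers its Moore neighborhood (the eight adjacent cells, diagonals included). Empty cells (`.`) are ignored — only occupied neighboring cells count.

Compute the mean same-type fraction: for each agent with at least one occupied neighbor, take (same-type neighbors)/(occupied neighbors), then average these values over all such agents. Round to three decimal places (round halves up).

0.463

(1,1)N — no occupied neighbors
(1,3)N 2/2
(1,4)N 2/3
(1,5)S 0/1
(2,3)N 3/4
(3,1)N 2/3
(3,2)N 3/5
(3,3)S 0/4
(3,5)S 1/2
(4,1)S 0/4
(4,2)N 3/6
(4,4)N 1/6
(4,5)S 2/4
(5,1)N 1/2
(5,3)S 2/4
(5,4)S 3/5
(5,5)N 1/4
(6,4)S 2/3
Sum over 17 agents: 2/2 + 2/3 + 0/1 + 3/4 + 2/3 + 3/5 + 0/4 + 1/2 + 0/4 + 3/6 + 1/6 + 2/4 + 1/2 + 2/4 + 3/5 + 1/4 + 2/3 = 118/15; mean = 118/15 ÷ 17 = 118/255 = 0.462745… → 0.463.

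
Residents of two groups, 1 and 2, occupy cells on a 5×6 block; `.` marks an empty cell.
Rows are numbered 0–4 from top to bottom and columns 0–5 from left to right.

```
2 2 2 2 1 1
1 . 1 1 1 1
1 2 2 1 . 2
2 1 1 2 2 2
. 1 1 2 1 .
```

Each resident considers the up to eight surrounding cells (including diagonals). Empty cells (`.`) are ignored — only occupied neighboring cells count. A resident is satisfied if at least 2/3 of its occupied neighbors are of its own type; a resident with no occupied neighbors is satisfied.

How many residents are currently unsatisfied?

Row 0: (0,0)2 1/2 ✗ · (0,1)2 2/4 ✗ · (0,2)2 2/4 ✗ · (0,3)2 1/5 ✗ · (0,4)1 4/5 ✓ · (0,5)1 3/3 ✓
Row 1: (1,0)1 1/4 ✗ · (1,2)1 2/7 ✗ · (1,3)1 4/7 ✗ · (1,4)1 5/7 ✓ · (1,5)1 3/4 ✓
Row 2: (2,0)1 2/4 ✗ · (2,1)2 2/7 ✗ · (2,2)2 2/7 ✗ · (2,3)1 4/7 ✗ · (2,5)2 2/4 ✗
Row 3: (3,0)2 1/4 ✗ · (3,1)1 4/7 ✗ · (3,2)1 4/8 ✗ · (3,3)2 3/7 ✗ · (3,4)2 4/6 ✓ · (3,5)2 2/3 ✓
Row 4: (4,1)1 3/4 ✓ · (4,2)1 3/5 ✗ · (4,3)2 2/5 ✗ · (4,4)1 0/4 ✗
Unsatisfied: (0,0), (0,1), (0,2), (0,3), (1,0), (1,2), (1,3), (2,0), (2,1), (2,2), (2,3), (2,5), (3,0), (3,1), (3,2), (3,3), (4,2), (4,3), (4,4) — 19 in total.

19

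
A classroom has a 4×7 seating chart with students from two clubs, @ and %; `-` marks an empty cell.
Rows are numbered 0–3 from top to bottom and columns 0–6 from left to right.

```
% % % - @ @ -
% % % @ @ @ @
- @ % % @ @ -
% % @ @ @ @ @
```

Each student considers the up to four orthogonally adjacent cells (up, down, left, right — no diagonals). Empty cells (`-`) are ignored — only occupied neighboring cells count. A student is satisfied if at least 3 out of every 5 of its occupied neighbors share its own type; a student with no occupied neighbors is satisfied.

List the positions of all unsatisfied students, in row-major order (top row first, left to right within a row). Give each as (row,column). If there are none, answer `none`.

(1,3), (2,1), (2,2), (2,3), (3,1), (3,2)

(0,0)% 2/2 ✓
(0,1)% 3/3 ✓
(0,2)% 2/2 ✓
(0,4)@ 2/2 ✓
(0,5)@ 2/2 ✓
(1,0)% 2/2 ✓
(1,1)% 3/4 ✓
(1,2)% 3/4 ✓
(1,3)@ 1/3 ✗
(1,4)@ 4/4 ✓
(1,5)@ 4/4 ✓
(1,6)@ 1/1 ✓
(2,1)@ 0/3 ✗
(2,2)% 2/4 ✗
(2,3)% 1/4 ✗
(2,4)@ 3/4 ✓
(2,5)@ 3/3 ✓
(3,0)% 1/1 ✓
(3,1)% 1/3 ✗
(3,2)@ 1/3 ✗
(3,3)@ 2/3 ✓
(3,4)@ 3/3 ✓
(3,5)@ 3/3 ✓
(3,6)@ 1/1 ✓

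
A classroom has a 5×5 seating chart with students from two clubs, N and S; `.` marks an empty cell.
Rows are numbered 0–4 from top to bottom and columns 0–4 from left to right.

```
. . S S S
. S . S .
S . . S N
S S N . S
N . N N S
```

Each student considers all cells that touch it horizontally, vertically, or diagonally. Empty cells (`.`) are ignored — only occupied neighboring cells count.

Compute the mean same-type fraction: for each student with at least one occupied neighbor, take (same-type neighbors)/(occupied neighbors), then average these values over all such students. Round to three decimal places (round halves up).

0.627

(0,2)S 3/3
(0,3)S 3/3
(0,4)S 2/2
(1,1)S 2/2
(1,3)S 4/5
(2,0)S 3/3
(2,3)S 2/4
(2,4)N 0/3
(3,0)S 2/3
(3,1)S 2/5
(3,2)N 2/4
(3,4)S 2/4
(4,0)N 0/2
(4,2)N 2/3
(4,3)N 2/4
(4,4)S 1/2
Sum over 16 students: 3/3 + 3/3 + 2/2 + 2/2 + 4/5 + 3/3 + 2/4 + 0/3 + 2/3 + 2/5 + 2/4 + 2/4 + 0/2 + 2/3 + 2/4 + 1/2 = 301/30; mean = 301/30 ÷ 16 = 301/480 = 0.627083… → 0.627.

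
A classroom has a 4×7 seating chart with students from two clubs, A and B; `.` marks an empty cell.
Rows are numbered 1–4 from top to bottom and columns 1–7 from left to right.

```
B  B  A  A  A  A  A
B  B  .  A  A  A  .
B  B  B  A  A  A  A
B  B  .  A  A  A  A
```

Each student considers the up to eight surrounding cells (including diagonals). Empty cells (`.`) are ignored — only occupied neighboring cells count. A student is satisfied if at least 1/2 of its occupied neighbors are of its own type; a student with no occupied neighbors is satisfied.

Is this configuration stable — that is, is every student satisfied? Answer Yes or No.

Yes

(1,1)B 3/3 ✓
(1,2)B 3/4 ✓
(1,3)A 2/4 ✓
(1,4)A 4/4 ✓
(1,5)A 5/5 ✓
(1,6)A 4/4 ✓
(1,7)A 2/2 ✓
(2,1)B 5/5 ✓
(2,2)B 6/7 ✓
(2,4)A 6/7 ✓
(2,5)A 8/8 ✓
(2,6)A 7/7 ✓
(3,1)B 5/5 ✓
(3,2)B 6/6 ✓
(3,3)B 3/6 ✓
(3,4)A 5/6 ✓
(3,5)A 8/8 ✓
(3,6)A 7/7 ✓
(3,7)A 4/4 ✓
(4,1)B 3/3 ✓
(4,2)B 4/4 ✓
(4,4)A 3/4 ✓
(4,5)A 5/5 ✓
(4,6)A 5/5 ✓
(4,7)A 3/3 ✓
All meet the threshold, so the configuration is stable.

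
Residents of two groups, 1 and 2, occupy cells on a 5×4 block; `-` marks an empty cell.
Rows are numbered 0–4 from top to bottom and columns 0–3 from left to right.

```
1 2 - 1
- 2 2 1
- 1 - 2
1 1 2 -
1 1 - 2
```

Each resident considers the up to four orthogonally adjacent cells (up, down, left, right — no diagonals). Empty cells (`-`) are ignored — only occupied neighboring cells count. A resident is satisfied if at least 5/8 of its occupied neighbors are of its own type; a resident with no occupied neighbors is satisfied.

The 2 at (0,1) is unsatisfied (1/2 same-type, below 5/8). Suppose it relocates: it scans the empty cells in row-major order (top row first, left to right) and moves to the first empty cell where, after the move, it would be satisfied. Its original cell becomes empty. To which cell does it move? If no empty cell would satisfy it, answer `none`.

Vacating (0,1). Empty cells in order:
  (0,2): 1/2 same-type → still unsatisfied.
  (1,0): 1/2 same-type → still unsatisfied.
  (2,0): 0/2 same-type → still unsatisfied.
  (2,2): 3/4 same-type → satisfied — stop here.

(2,2)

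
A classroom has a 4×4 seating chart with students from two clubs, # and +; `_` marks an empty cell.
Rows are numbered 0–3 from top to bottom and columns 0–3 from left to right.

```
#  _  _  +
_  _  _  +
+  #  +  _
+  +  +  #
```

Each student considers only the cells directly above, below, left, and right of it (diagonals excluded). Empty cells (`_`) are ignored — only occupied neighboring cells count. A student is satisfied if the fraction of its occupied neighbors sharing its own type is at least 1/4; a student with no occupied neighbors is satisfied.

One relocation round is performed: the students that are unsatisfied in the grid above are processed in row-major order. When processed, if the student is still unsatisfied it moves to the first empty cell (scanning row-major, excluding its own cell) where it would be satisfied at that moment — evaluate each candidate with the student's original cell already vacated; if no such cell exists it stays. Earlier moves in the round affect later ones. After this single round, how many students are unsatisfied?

Initially unsatisfied (in order): (2,1), (3,3).
  (2,1) → (0,1).
  (3,3) → (0,2).
Resulting grid:
# # # +
_ _ _ +
+ _ + _
+ + + _
All satisfied now.

0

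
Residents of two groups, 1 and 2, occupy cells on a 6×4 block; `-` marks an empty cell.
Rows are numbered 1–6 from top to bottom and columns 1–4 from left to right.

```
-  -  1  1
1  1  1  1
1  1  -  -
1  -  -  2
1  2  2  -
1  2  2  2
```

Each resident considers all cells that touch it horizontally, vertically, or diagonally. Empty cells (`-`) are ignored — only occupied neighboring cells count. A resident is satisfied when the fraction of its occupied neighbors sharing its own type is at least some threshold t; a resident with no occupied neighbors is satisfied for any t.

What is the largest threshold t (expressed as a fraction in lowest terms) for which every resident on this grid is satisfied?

1/3

(1,3)1 4/4
(1,4)1 3/3
(2,1)1 3/3
(2,2)1 5/5
(2,3)1 5/5
(2,4)1 3/3
(3,1)1 4/4
(3,2)1 5/5
(4,1)1 3/4
(4,4)2 1/1
(5,1)1 2/4
(5,2)2 3/6
(5,3)2 5/5
(6,1)1 1/3
(6,2)2 3/5
(6,3)2 4/4
(6,4)2 2/2
The smallest same-type fraction is 1/3 at (6,1), which reduces to 1/3. Any threshold above that leaves this resident unsatisfied.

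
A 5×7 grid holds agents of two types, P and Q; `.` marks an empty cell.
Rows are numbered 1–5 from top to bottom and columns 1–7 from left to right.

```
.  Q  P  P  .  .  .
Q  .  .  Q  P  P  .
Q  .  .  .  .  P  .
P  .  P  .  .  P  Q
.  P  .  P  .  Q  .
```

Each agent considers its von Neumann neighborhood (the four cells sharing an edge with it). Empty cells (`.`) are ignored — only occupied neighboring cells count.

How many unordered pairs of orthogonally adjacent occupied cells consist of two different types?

Scan each occupied cell's neighbors to the right and below so each pair is counted once.
Row 1: Q(1,2)–P(1,3)≠ P(1,3)–P(1,4)= P(1,4)–Q(2,4)≠  → 2/3 unlike.
Row 2: Q(2,1)–Q(3,1)= Q(2,4)–P(2,5)≠ P(2,5)–P(2,6)= P(2,6)–P(3,6)=  → 1/4 unlike.
Row 3: Q(3,1)–P(4,1)≠ P(3,6)–P(4,6)=  → 1/2 unlike.
Row 4: P(4,6)–Q(4,7)≠ P(4,6)–Q(5,6)≠  → 2/2 unlike.
Total adjacent occupied pairs: 11; unlike-type pairs: 6.

6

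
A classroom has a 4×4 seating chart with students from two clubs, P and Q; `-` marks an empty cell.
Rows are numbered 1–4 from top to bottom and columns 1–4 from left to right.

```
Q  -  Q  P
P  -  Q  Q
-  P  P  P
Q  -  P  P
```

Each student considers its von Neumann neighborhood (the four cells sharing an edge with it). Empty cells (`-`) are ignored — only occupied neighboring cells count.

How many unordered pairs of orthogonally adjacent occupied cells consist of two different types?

5

Scan each occupied cell's neighbors to the right and below so each pair is counted once.
From row 1: 3 unlike of 4 pairs (running 3/4).
From row 2: 2 unlike of 3 pairs (running 5/7).
From row 3: 0 unlike of 4 pairs (running 5/11).
From row 4: 0 unlike of 1 pairs (running 5/12).
Total adjacent occupied pairs: 12; unlike-type pairs: 5.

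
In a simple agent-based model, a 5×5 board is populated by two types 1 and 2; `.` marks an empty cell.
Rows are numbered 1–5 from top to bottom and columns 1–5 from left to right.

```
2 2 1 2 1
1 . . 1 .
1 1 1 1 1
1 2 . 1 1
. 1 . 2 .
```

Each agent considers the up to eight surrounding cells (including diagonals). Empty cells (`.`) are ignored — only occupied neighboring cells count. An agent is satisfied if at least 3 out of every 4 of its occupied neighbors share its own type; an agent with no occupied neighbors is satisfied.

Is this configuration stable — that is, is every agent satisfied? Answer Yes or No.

No

(1,1)2 1/2 not
(1,2)2 1/3 not
(1,3)1 1/3 not
(1,4)2 0/3 not
(1,5)1 1/2 not
(2,1)1 2/4 not
(2,4)1 5/6 satisfied
(3,1)1 3/4 satisfied
(3,2)1 4/5 satisfied
(3,3)1 4/5 satisfied
(3,4)1 5/5 satisfied
(3,5)1 4/4 satisfied
(4,1)1 3/4 satisfied
(4,2)2 0/5 not
(4,4)1 4/5 satisfied
(4,5)1 3/4 satisfied
(5,2)1 1/2 not
(5,4)2 0/2 not
For instance (1,1) has only 1/2 same-type neighbors, below 3/4.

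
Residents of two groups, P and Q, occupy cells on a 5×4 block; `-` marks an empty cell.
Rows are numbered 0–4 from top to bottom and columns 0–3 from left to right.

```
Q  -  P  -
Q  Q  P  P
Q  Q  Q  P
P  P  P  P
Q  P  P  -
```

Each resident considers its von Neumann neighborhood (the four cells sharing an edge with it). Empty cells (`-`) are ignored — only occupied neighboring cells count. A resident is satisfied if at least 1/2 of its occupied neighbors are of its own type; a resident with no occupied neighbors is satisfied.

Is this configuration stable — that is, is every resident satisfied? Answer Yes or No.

No

(0,0)Q 1/1 satisfied
(0,2)P 1/1 satisfied
(1,0)Q 3/3 satisfied
(1,1)Q 2/3 satisfied
(1,2)P 2/4 satisfied
(1,3)P 2/2 satisfied
(2,0)Q 2/3 satisfied
(2,1)Q 3/4 satisfied
(2,2)Q 1/4 not
(2,3)P 2/3 satisfied
(3,0)P 1/3 not
(3,1)P 3/4 satisfied
(3,2)P 3/4 satisfied
(3,3)P 2/2 satisfied
(4,0)Q 0/2 not
(4,1)P 2/3 satisfied
(4,2)P 2/2 satisfied
For instance (2,2) has only 1/4 same-type neighbors, below 1/2.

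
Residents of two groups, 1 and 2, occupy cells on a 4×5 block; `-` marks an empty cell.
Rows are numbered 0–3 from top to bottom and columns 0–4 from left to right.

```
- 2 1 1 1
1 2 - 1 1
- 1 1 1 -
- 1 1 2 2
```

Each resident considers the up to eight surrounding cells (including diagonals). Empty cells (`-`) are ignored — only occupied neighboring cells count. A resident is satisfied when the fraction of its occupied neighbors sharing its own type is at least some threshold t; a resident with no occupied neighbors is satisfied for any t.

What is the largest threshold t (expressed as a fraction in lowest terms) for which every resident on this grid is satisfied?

1/5

Row 0: (0,1)2 1/3 · (0,2)1 2/4 · (0,3)1 4/4 · (0,4)1 3/3
Row 1: (1,0)1 1/3 · (1,1)2 1/5 · (1,3)1 6/6 · (1,4)1 4/4
Row 2: (2,1)1 4/5 · (2,2)1 5/7 · (2,3)1 4/6
Row 3: (3,1)1 3/3 · (3,2)1 4/5 · (3,3)2 1/4 · (3,4)2 1/2
The smallest same-type fraction is 1/5 at (1,1), which reduces to 1/5. Any threshold above that leaves this resident unsatisfied.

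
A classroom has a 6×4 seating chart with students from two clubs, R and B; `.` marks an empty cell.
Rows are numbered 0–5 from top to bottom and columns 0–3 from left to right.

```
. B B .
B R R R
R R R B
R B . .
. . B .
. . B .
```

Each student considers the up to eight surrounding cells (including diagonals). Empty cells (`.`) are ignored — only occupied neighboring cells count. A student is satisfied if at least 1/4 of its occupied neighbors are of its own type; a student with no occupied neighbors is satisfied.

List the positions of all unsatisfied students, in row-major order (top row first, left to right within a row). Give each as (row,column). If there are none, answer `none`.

(2,3), (3,1)

(0,1)B 2/4 ✓
(0,2)B 1/4 ✓
(1,0)B 1/4 ✓
(1,1)R 4/7 ✓
(1,2)R 4/7 ✓
(1,3)R 2/4 ✓
(2,0)R 3/5 ✓
(2,1)R 5/7 ✓
(2,2)R 4/6 ✓
(2,3)B 0/3 ✗
(3,0)R 2/3 ✓
(3,1)B 1/5 ✗
(4,2)B 2/2 ✓
(5,2)B 1/1 ✓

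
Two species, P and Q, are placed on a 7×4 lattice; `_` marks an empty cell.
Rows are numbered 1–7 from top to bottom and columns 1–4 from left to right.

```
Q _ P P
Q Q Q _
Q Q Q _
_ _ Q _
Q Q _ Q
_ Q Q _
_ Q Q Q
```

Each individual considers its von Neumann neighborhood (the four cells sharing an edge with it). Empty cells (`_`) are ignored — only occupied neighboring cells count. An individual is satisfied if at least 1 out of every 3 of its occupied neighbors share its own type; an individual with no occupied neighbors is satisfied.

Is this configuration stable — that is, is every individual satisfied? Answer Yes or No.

Yes

(1,1)Q 1/1 ✓
(1,3)P 1/2 ✓
(1,4)P 1/1 ✓
(2,1)Q 3/3 ✓
(2,2)Q 3/3 ✓
(2,3)Q 2/3 ✓
(3,1)Q 2/2 ✓
(3,2)Q 3/3 ✓
(3,3)Q 3/3 ✓
(4,3)Q 1/1 ✓
(5,1)Q 1/1 ✓
(5,2)Q 2/2 ✓
(5,4)Q 0/0 ✓
(6,2)Q 3/3 ✓
(6,3)Q 2/2 ✓
(7,2)Q 2/2 ✓
(7,3)Q 3/3 ✓
(7,4)Q 1/1 ✓
All meet the threshold, so the configuration is stable.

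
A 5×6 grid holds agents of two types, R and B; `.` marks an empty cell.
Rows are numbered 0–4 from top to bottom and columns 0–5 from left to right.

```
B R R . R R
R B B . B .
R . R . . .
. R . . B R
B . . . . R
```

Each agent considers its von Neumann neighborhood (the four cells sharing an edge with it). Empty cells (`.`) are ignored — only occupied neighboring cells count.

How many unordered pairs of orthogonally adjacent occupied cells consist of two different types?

Scan each occupied cell's neighbors to the right and below so each pair is counted once.
From row 0: 5 unlike of 7 pairs (running 5/7).
From row 1: 2 unlike of 4 pairs (running 7/11).
From row 3: 1 unlike of 2 pairs (running 8/13).
Total adjacent occupied pairs: 13; unlike-type pairs: 8.

8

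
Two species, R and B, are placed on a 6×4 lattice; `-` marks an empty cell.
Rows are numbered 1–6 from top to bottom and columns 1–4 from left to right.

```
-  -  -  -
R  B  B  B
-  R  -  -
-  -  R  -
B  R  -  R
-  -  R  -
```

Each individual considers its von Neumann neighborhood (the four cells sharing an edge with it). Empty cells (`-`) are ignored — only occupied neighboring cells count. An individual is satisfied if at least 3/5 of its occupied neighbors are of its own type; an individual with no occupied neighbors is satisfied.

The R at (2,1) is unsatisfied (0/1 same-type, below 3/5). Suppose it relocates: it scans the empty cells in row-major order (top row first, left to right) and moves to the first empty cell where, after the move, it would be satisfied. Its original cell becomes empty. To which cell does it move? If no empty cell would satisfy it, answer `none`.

Vacating (2,1). Empty cells in order:
  (1,1): 0/0 same-type → satisfied — stop here.

(1,1)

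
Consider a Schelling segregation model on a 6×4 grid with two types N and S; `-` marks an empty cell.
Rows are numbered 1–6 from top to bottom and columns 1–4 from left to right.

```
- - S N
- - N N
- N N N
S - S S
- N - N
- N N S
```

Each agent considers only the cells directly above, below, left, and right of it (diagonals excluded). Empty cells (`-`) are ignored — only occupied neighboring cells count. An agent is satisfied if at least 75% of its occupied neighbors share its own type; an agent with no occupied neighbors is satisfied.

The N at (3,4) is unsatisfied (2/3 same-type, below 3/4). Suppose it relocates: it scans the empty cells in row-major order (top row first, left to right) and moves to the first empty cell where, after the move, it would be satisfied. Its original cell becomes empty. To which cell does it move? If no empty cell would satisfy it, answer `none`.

(1,1)

Vacating (3,4). Empty cells in order:
  (1,1): 0/0 same-type → satisfied — stop here.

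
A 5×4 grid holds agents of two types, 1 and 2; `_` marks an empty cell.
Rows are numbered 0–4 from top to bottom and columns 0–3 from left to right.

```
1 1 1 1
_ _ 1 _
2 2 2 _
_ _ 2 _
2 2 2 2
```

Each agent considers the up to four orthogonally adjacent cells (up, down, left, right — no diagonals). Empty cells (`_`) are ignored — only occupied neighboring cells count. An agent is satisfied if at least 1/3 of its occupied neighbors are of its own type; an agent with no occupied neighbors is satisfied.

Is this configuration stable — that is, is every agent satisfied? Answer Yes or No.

Yes

(0,0)1 1/1 ok
(0,1)1 2/2 ok
(0,2)1 3/3 ok
(0,3)1 1/1 ok
(1,2)1 1/2 ok
(2,0)2 1/1 ok
(2,1)2 2/2 ok
(2,2)2 2/3 ok
(3,2)2 2/2 ok
(4,0)2 1/1 ok
(4,1)2 2/2 ok
(4,2)2 3/3 ok
(4,3)2 1/1 ok
All meet the threshold, so the configuration is stable.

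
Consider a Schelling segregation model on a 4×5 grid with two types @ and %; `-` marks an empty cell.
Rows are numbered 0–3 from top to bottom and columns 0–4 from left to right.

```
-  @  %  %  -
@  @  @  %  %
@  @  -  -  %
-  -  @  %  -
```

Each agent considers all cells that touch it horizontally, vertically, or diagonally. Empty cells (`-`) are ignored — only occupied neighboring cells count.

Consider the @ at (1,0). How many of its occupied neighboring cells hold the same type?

Occupied neighbors of (1,0): (0,1)=@, (1,1)=@, (2,0)=@, (2,1)=@.
Same type (@): 4 of 4.

4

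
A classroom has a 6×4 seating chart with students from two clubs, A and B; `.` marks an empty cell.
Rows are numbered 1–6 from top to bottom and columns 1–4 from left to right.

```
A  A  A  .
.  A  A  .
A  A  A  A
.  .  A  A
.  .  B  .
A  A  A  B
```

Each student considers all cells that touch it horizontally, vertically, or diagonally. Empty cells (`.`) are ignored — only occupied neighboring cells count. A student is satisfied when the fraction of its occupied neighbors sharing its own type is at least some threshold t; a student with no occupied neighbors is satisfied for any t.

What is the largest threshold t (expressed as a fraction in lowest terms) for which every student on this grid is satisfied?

Row 1: (1,1)A 2/2 · (1,2)A 4/4 · (1,3)A 3/3
Row 2: (2,2)A 7/7 · (2,3)A 6/6
Row 3: (3,1)A 2/2 · (3,2)A 5/5 · (3,3)A 6/6 · (3,4)A 4/4
Row 4: (4,3)A 4/5 · (4,4)A 3/4
Row 5: (5,3)B 1/5
Row 6: (6,1)A 1/1 · (6,2)A 2/3 · (6,3)A 1/3 · (6,4)B 1/2
The smallest same-type fraction is 1/5 at (5,3), which reduces to 1/5. Any threshold above that leaves this student unsatisfied.

1/5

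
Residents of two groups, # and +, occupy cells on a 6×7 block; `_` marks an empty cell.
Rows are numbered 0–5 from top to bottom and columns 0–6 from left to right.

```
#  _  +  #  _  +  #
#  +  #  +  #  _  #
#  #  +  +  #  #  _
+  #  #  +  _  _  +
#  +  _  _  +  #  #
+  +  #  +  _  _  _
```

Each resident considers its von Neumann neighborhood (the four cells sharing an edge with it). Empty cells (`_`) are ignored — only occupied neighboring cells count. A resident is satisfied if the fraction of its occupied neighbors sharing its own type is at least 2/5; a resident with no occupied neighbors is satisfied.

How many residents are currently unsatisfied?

15

Row 0: (0,0)# 1/1 ✓ · (0,2)+ 0/2 ✗ · (0,3)# 0/2 ✗ · (0,5)+ 0/1 ✗ · (0,6)# 1/2 ✓
Row 1: (1,0)# 2/3 ✓ · (1,1)+ 0/3 ✗ · (1,2)# 0/4 ✗ · (1,3)+ 1/4 ✗ · (1,4)# 1/2 ✓ · (1,6)# 1/1 ✓
Row 2: (2,0)# 2/3 ✓ · (2,1)# 2/4 ✓ · (2,2)+ 1/4 ✗ · (2,3)+ 3/4 ✓ · (2,4)# 2/3 ✓ · (2,5)# 1/1 ✓
Row 3: (3,0)+ 0/3 ✗ · (3,1)# 2/4 ✓ · (3,2)# 1/3 ✗ · (3,3)+ 1/2 ✓ · (3,6)+ 0/1 ✗
Row 4: (4,0)# 0/3 ✗ · (4,1)+ 1/3 ✗ · (4,4)+ 0/1 ✗ · (4,5)# 1/2 ✓ · (4,6)# 1/2 ✓
Row 5: (5,0)+ 1/2 ✓ · (5,1)+ 2/3 ✓ · (5,2)# 0/2 ✗ · (5,3)+ 0/1 ✗
Unsatisfied: (0,2), (0,3), (0,5), (1,1), (1,2), (1,3), (2,2), (3,0), (3,2), (3,6), (4,0), (4,1), (4,4), (5,2), (5,3) — 15 in total.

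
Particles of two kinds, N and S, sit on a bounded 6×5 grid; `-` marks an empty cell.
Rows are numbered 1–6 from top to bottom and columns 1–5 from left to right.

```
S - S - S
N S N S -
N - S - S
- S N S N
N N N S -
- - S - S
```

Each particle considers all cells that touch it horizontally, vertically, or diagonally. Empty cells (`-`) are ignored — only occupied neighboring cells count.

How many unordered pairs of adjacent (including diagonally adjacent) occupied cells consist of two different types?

Scan each occupied cell's neighbors to the right and below (and the two forward diagonals) so each pair is counted once.
Row 1: S(1,1)–N(2,1)≠ S(1,1)–S(2,2)= S(1,3)–N(2,3)≠ S(1,3)–S(2,4)= S(1,3)–S(2,2)= S(1,5)–S(2,4)=  → 2/6 unlike.
Row 2: N(2,1)–S(2,2)≠ N(2,1)–N(3,1)= S(2,2)–N(2,3)≠ S(2,2)–S(3,3)= S(2,2)–N(3,1)≠ N(2,3)–S(2,4)≠ N(2,3)–S(3,3)≠ S(2,4)–S(3,5)= S(2,4)–S(3,3)=  → 5/9 unlike.
Row 3: N(3,1)–S(4,2)≠ S(3,3)–N(4,3)≠ S(3,3)–S(4,4)= S(3,3)–S(4,2)= S(3,5)–N(4,5)≠ S(3,5)–S(4,4)=  → 3/6 unlike.
Row 4: S(4,2)–N(4,3)≠ S(4,2)–N(5,2)≠ S(4,2)–N(5,3)≠ S(4,2)–N(5,1)≠ N(4,3)–S(4,4)≠ N(4,3)–N(5,3)= N(4,3)–S(5,4)≠ N(4,3)–N(5,2)= S(4,4)–N(4,5)≠ S(4,4)–S(5,4)= S(4,4)–N(5,3)≠ N(4,5)–S(5,4)≠  → 9/12 unlike.
Row 5: N(5,1)–N(5,2)= N(5,2)–N(5,3)= N(5,2)–S(6,3)≠ N(5,3)–S(5,4)≠ N(5,3)–S(6,3)≠ S(5,4)–S(6,5)= S(5,4)–S(6,3)=  → 3/7 unlike.
Total adjacent occupied pairs: 40; unlike-type pairs: 22.

22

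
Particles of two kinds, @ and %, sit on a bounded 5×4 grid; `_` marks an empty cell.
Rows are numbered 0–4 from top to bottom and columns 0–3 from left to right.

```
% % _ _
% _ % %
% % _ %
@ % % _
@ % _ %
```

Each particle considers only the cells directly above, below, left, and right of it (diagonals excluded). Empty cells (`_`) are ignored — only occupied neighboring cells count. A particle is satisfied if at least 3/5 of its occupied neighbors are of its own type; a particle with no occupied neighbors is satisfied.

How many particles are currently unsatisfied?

3

Row 0: (0,0)% 2/2 satisfied · (0,1)% 1/1 satisfied
Row 1: (1,0)% 2/2 satisfied · (1,2)% 1/1 satisfied · (1,3)% 2/2 satisfied
Row 2: (2,0)% 2/3 satisfied · (2,1)% 2/2 satisfied · (2,3)% 1/1 satisfied
Row 3: (3,0)@ 1/3 not · (3,1)% 3/4 satisfied · (3,2)% 1/1 satisfied
Row 4: (4,0)@ 1/2 not · (4,1)% 1/2 not · (4,3)% 0/0 satisfied
Unsatisfied: (3,0), (4,0), (4,1) — 3 in total.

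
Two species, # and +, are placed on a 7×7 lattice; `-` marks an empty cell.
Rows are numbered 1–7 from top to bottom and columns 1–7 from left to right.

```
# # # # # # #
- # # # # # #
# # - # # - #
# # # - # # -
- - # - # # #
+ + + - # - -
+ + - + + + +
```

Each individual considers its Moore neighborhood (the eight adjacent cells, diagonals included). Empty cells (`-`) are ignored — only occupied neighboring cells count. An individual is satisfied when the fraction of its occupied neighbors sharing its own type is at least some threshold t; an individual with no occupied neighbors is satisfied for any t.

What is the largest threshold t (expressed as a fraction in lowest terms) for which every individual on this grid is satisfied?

2/5

Row 1: (1,1)# 2/2 · (1,2)# 4/4 · (1,3)# 5/5 · (1,4)# 5/5 · (1,5)# 5/5 · (1,6)# 5/5 · (1,7)# 3/3
Row 2: (2,2)# 6/6 · (2,3)# 7/7 · (2,4)# 7/7 · (2,5)# 7/7 · (2,6)# 7/7 · (2,7)# 4/4
Row 3: (3,1)# 4/4 · (3,2)# 6/6 · (3,4)# 6/6 · (3,5)# 6/6 · (3,7)# 3/3
Row 4: (4,1)# 3/3 · (4,2)# 5/5 · (4,3)# 4/4 · (4,5)# 5/5 · (4,6)# 6/6
Row 5: (5,3)# 2/4 · (5,5)# 4/4 · (5,6)# 5/5 · (5,7)# 2/2
Row 6: (6,1)+ 3/3 · (6,2)+ 4/5 · (6,3)+ 3/4 · (6,5)# 2/5
Row 7: (7,1)+ 3/3 · (7,2)+ 4/4 · (7,4)+ 2/3 · (7,5)+ 2/3 · (7,6)+ 2/3 · (7,7)+ 1/1
The smallest same-type fraction is 2/5 at (6,5), which reduces to 2/5. Any threshold above that leaves this individual unsatisfied.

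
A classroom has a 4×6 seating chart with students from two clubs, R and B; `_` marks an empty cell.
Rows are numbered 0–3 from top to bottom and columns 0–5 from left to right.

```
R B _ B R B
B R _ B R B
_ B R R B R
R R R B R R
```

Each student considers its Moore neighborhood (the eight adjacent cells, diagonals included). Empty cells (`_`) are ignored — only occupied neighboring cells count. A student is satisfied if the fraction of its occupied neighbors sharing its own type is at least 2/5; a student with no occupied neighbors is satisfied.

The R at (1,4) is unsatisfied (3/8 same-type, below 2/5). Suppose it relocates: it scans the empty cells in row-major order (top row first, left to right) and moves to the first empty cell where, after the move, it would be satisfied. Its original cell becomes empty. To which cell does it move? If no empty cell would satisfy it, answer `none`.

(1,2)

Vacating (1,4). Empty cells in order:
  (0,2): 1/4 same-type → still unsatisfied.
  (1,2): 3/7 same-type → satisfied — stop here.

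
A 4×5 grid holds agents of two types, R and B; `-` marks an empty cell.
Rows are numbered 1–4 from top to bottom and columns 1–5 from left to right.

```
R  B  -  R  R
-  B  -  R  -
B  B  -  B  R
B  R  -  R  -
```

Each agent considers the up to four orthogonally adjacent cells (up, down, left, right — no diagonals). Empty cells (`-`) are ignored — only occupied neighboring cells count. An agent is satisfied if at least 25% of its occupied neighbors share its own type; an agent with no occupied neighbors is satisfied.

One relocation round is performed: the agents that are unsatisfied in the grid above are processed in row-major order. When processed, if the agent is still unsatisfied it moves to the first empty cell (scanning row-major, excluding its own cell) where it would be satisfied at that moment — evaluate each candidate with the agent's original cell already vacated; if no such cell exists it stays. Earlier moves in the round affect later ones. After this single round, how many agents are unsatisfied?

0

Initially unsatisfied (in order): (1,1), (3,4), (3,5), (4,2), (4,4).
  (1,1) → (1,3).
  (3,4) → (1,1).
  (3,5): now satisfied by earlier moves; stays.
  (4,2) → (2,3).
  (4,4): now satisfied by earlier moves; stays.
Resulting grid:
B B R R R
- B R R -
B B - - R
B - - R -
All satisfied now.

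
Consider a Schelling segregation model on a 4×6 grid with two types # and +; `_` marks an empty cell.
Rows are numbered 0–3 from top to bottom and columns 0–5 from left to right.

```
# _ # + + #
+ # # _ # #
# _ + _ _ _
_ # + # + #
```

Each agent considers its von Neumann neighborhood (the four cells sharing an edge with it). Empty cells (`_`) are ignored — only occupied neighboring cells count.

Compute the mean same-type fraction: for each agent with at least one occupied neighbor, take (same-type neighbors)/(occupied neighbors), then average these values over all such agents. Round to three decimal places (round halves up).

0.314

Row 0: (0,0)# 0/1 · (0,2)# 1/2 · (0,3)+ 1/2 · (0,4)+ 1/3 · (0,5)# 1/2
Row 1: (1,0)+ 0/3 · (1,1)# 1/2 · (1,2)# 2/3 · (1,4)# 1/2 · (1,5)# 2/2
Row 2: (2,0)# 0/1 · (2,2)+ 1/2
Row 3: (3,1)# 0/1 · (3,2)+ 1/3 · (3,3)# 0/2 · (3,4)+ 0/2 · (3,5)# 0/1
Sum over 17 agents: 0/1 + 1/2 + 1/2 + 1/3 + 1/2 + 0/3 + 1/2 + 2/3 + 1/2 + 2/2 + 0/1 + 1/2 + 0/1 + 1/3 + 0/2 + 0/2 + 0/1 = 16/3; mean = 16/3 ÷ 17 = 16/51 = 0.313725… → 0.314.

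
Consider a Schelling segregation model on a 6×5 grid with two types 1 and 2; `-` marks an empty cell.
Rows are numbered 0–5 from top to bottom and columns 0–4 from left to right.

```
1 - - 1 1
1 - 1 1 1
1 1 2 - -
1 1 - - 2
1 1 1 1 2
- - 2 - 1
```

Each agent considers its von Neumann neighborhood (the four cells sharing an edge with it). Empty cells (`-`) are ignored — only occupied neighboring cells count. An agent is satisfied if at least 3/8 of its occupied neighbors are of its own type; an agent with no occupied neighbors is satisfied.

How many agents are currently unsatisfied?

Row 0: (0,0)1 1/1 ok · (0,3)1 2/2 ok · (0,4)1 2/2 ok
Row 1: (1,0)1 2/2 ok · (1,2)1 1/2 ok · (1,3)1 3/3 ok · (1,4)1 2/2 ok
Row 2: (2,0)1 3/3 ok · (2,1)1 2/3 ok · (2,2)2 0/2 unhappy
Row 3: (3,0)1 3/3 ok · (3,1)1 3/3 ok · (3,4)2 1/1 ok
Row 4: (4,0)1 2/2 ok · (4,1)1 3/3 ok · (4,2)1 2/3 ok · (4,3)1 1/2 ok · (4,4)2 1/3 unhappy
Row 5: (5,2)2 0/1 unhappy · (5,4)1 0/1 unhappy
Unsatisfied: (2,2), (4,4), (5,2), (5,4) — 4 in total.

4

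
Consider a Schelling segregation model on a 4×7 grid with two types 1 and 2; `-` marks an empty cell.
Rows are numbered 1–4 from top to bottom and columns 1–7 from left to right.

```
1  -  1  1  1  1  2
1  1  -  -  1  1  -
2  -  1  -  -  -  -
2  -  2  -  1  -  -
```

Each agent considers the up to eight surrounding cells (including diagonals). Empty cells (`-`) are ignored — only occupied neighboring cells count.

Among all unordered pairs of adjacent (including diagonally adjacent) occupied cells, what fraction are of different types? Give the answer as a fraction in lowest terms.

1/4

Scan each occupied cell's neighbors to the right and below (and the two forward diagonals) so each pair is counted once.
Row 1: 1(1,1)–1(2,1)= 1(1,1)–1(2,2)= 1(1,3)–1(1,4)= 1(1,3)–1(2,2)= 1(1,4)–1(1,5)= 1(1,4)–1(2,5)= 1(1,5)–1(1,6)= 1(1,5)–1(2,5)= 1(1,5)–1(2,6)= 1(1,6)–2(1,7)≠ 1(1,6)–1(2,6)= 1(1,6)–1(2,5)= 2(1,7)–1(2,6)≠  → 2/13 unlike.
Row 2: 1(2,1)–1(2,2)= 1(2,1)–2(3,1)≠ 1(2,2)–1(3,3)= 1(2,2)–2(3,1)≠ 1(2,5)–1(2,6)=  → 2/5 unlike.
Row 3: 2(3,1)–2(4,1)= 1(3,3)–2(4,3)≠  → 1/2 unlike.
Total adjacent occupied pairs: 20; unlike-type pairs: 5.
5/20 reduces to 1/4.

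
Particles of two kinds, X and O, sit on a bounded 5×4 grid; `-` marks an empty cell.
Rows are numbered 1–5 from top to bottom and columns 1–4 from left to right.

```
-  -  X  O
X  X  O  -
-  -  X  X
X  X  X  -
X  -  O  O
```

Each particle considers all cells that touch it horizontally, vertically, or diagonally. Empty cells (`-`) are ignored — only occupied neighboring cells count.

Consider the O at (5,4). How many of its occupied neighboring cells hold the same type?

1

Occupied neighbors of (5,4): (4,3)=X, (5,3)=O.
Same type (O): 1 of 2.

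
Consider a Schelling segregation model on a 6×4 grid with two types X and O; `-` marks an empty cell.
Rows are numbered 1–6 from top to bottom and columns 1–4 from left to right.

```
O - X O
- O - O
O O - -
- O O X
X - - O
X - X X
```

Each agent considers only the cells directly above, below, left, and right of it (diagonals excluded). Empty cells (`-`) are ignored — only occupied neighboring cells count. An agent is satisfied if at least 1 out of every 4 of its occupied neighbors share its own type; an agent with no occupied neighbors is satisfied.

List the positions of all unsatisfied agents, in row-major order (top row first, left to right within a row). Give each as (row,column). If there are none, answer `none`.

(1,3), (4,4), (5,4)

(1,1)O 0/0 satisfied
(1,3)X 0/1 not
(1,4)O 1/2 satisfied
(2,2)O 1/1 satisfied
(2,4)O 1/1 satisfied
(3,1)O 1/1 satisfied
(3,2)O 3/3 satisfied
(4,2)O 2/2 satisfied
(4,3)O 1/2 satisfied
(4,4)X 0/2 not
(5,1)X 1/1 satisfied
(5,4)O 0/2 not
(6,1)X 1/1 satisfied
(6,3)X 1/1 satisfied
(6,4)X 1/2 satisfied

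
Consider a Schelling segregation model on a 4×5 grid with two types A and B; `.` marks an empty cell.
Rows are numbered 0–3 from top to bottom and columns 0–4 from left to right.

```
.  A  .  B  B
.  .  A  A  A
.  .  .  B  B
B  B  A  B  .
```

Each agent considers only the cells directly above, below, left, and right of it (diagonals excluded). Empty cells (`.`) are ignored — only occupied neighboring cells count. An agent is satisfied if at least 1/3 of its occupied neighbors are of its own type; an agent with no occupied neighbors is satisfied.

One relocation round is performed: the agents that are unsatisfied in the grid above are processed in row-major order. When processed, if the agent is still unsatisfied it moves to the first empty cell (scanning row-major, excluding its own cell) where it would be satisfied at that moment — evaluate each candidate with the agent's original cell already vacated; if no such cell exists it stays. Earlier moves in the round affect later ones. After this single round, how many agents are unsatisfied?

0

Initially unsatisfied (in order): (3,2).
  (3,2) → (0,0).
Resulting grid:
A A . B B
. . A A A
. . . B B
B B . B .
All satisfied now.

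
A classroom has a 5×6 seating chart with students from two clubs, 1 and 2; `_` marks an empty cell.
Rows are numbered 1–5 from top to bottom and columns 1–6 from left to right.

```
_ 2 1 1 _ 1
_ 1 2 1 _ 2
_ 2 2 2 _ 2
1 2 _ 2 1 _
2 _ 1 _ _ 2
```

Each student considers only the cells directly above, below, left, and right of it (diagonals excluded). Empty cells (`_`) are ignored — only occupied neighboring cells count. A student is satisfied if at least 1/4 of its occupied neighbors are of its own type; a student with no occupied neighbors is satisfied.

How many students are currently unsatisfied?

6

Row 1: (1,2)2 0/2 ✗ · (1,3)1 1/3 ✓ · (1,4)1 2/2 ✓ · (1,6)1 0/1 ✗
Row 2: (2,2)1 0/3 ✗ · (2,3)2 1/4 ✓ · (2,4)1 1/3 ✓ · (2,6)2 1/2 ✓
Row 3: (3,2)2 2/3 ✓ · (3,3)2 3/3 ✓ · (3,4)2 2/3 ✓ · (3,6)2 1/1 ✓
Row 4: (4,1)1 0/2 ✗ · (4,2)2 1/2 ✓ · (4,4)2 1/2 ✓ · (4,5)1 0/1 ✗
Row 5: (5,1)2 0/1 ✗ · (5,3)1 0/0 ✓ · (5,6)2 0/0 ✓
Unsatisfied: (1,2), (1,6), (2,2), (4,1), (4,5), (5,1) — 6 in total.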